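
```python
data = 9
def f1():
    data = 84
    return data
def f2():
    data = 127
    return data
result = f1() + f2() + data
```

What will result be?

Step 1: Each function shadows global data with its own local.
Step 2: f1() returns 84, f2() returns 127.
Step 3: Global data = 9 is unchanged. result = 84 + 127 + 9 = 220

The answer is 220.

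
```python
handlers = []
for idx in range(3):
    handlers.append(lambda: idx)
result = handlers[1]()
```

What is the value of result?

Step 1: The loop creates 3 lambdas, all referencing the same variable idx.
Step 2: After the loop, idx = 2 (final value).
Step 3: handlers[1]() looks up idx at call time and finds 2. This is the late binding gotcha. result = 2

The answer is 2.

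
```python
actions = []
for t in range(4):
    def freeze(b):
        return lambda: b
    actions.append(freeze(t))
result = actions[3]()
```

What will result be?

Step 1: freeze(t) creates a new scope capturing b = t at call time.
Step 2: actions[3] = freeze(3), so its lambda captures b = 3.
Step 3: result = 3 (closure factory fixes late binding)

The answer is 3.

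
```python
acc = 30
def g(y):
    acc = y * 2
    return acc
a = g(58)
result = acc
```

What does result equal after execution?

Step 1: Global acc = 30.
Step 2: g(58) creates local acc = 58 * 2 = 116.
Step 3: Global acc unchanged because no global keyword. result = 30

The answer is 30.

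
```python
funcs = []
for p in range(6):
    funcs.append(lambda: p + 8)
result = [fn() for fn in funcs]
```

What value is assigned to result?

Step 1: All lambdas capture p by reference. After the loop, p = 5.
Step 2: Each call returns 5 + 8 = 13.
Step 3: result = [13, 13, 13, 13, 13, 13]

The answer is [13, 13, 13, 13, 13, 13].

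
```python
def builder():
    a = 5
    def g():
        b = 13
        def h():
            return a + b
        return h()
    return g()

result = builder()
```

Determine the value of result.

Step 1: builder() defines a = 5. g() defines b = 13.
Step 2: h() accesses both from enclosing scopes: a = 5, b = 13.
Step 3: result = 5 + 13 = 18

The answer is 18.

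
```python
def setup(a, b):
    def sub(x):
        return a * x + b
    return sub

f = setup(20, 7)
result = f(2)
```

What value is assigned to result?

Step 1: setup(20, 7) captures a = 20, b = 7.
Step 2: f(2) computes 20 * 2 + 7 = 47.
Step 3: result = 47

The answer is 47.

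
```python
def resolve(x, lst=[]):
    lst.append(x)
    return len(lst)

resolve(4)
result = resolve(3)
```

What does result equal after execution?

Step 1: Mutable default list persists between calls.
Step 2: First call: lst = [4], len = 1. Second call: lst = [4, 3], len = 2.
Step 3: result = 2

The answer is 2.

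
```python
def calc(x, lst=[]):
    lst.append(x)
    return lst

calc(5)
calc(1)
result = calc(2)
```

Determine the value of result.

Step 1: Mutable default argument gotcha! The list [] is created once.
Step 2: Each call appends to the SAME list: [5], [5, 1], [5, 1, 2].
Step 3: result = [5, 1, 2]

The answer is [5, 1, 2].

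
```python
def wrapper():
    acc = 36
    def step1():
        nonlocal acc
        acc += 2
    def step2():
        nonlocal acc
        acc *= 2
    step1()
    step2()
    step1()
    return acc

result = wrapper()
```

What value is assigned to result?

Step 1: acc = 36.
Step 2: step1(): acc = 36 + 2 = 38.
Step 3: step2(): acc = 38 * 2 = 76.
Step 4: step1(): acc = 76 + 2 = 78. result = 78

The answer is 78.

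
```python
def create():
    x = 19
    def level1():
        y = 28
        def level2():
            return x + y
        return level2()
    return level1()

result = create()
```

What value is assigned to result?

Step 1: x = 19 in create. y = 28 in level1.
Step 2: level2() reads x = 19 and y = 28 from enclosing scopes.
Step 3: result = 19 + 28 = 47

The answer is 47.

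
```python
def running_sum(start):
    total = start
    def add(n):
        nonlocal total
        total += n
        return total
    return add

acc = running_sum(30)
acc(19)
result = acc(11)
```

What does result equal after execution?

Step 1: running_sum(30) creates closure with total = 30.
Step 2: First acc(19): total = 30 + 19 = 49.
Step 3: Second acc(11): total = 49 + 11 = 60. result = 60

The answer is 60.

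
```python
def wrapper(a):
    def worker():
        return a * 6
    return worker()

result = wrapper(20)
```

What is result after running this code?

Step 1: wrapper(20) binds parameter a = 20.
Step 2: worker() accesses a = 20 from enclosing scope.
Step 3: result = 20 * 6 = 120

The answer is 120.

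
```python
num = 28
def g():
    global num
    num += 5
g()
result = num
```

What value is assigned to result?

Step 1: num = 28 globally.
Step 2: g() modifies global num: num += 5 = 33.
Step 3: result = 33

The answer is 33.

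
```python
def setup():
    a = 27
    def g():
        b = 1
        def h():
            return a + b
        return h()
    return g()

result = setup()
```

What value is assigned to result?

Step 1: setup() defines a = 27. g() defines b = 1.
Step 2: h() accesses both from enclosing scopes: a = 27, b = 1.
Step 3: result = 27 + 1 = 28

The answer is 28.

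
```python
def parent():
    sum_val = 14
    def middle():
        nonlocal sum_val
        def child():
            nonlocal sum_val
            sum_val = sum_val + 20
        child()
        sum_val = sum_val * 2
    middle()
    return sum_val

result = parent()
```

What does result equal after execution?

Step 1: sum_val = 14.
Step 2: child() adds 20: sum_val = 14 + 20 = 34.
Step 3: middle() doubles: sum_val = 34 * 2 = 68.
Step 4: result = 68

The answer is 68.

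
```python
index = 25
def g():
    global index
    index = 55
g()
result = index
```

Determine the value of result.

Step 1: index = 25 globally.
Step 2: g() declares global index and sets it to 55.
Step 3: After g(), global index = 55. result = 55

The answer is 55.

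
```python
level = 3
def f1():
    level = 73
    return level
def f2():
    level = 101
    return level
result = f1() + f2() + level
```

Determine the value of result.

Step 1: Each function shadows global level with its own local.
Step 2: f1() returns 73, f2() returns 101.
Step 3: Global level = 3 is unchanged. result = 73 + 101 + 3 = 177

The answer is 177.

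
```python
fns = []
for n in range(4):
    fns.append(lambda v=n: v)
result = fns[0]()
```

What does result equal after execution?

Step 1: Default argument v=n captures n's value at each iteration.
Step 2: fns[0] captured v = 0 when n was 0.
Step 3: result = 0

The answer is 0.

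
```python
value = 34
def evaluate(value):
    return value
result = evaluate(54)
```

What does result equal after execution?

Step 1: Global value = 34.
Step 2: evaluate(54) takes parameter value = 54, which shadows the global.
Step 3: result = 54

The answer is 54.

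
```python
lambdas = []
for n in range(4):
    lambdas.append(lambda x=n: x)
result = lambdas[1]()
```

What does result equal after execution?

Step 1: Default argument x=n captures n's value at each iteration.
Step 2: lambdas[1] captured x = 1 when n was 1.
Step 3: result = 1

The answer is 1.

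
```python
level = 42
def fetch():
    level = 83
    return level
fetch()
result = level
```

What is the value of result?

Step 1: Global level = 42.
Step 2: fetch() creates local level = 83 (shadow, not modification).
Step 3: After fetch() returns, global level is unchanged. result = 42

The answer is 42.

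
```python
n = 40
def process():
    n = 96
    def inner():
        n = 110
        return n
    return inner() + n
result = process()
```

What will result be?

Step 1: process() has local n = 96. inner() has local n = 110.
Step 2: inner() returns its local n = 110.
Step 3: process() returns 110 + its own n (96) = 206

The answer is 206.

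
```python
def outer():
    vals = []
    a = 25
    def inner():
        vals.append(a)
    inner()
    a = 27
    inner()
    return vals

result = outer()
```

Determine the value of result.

Step 1: a = 25. inner() appends current a to vals.
Step 2: First inner(): appends 25. Then a = 27.
Step 3: Second inner(): appends 27 (closure sees updated a). result = [25, 27]

The answer is [25, 27].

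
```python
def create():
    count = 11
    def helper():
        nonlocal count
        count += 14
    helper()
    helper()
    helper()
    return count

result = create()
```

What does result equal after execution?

Step 1: count starts at 11.
Step 2: helper() is called 3 times, each adding 14.
Step 3: count = 11 + 14 * 3 = 53

The answer is 53.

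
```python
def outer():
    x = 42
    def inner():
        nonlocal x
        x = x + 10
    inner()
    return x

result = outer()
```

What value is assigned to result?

Step 1: outer() sets x = 42.
Step 2: inner() uses nonlocal to modify x in outer's scope: x = 42 + 10 = 52.
Step 3: outer() returns the modified x = 52

The answer is 52.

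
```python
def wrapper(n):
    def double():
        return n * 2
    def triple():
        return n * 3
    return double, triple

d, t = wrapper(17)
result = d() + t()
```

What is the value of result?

Step 1: Both closures capture the same n = 17.
Step 2: d() = 17 * 2 = 34, t() = 17 * 3 = 51.
Step 3: result = 34 + 51 = 85

The answer is 85.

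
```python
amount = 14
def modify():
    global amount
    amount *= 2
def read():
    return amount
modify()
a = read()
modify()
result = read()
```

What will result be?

Step 1: amount = 14.
Step 2: First modify(): amount = 14 * 2 = 28.
Step 3: Second modify(): amount = 28 * 2 = 56.
Step 4: read() returns 56

The answer is 56.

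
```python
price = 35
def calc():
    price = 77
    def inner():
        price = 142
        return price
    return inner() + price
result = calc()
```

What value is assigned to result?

Step 1: calc() has local price = 77. inner() has local price = 142.
Step 2: inner() returns its local price = 142.
Step 3: calc() returns 142 + its own price (77) = 219

The answer is 219.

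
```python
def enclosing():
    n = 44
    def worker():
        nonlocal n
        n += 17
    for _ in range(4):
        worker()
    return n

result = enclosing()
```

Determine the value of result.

Step 1: n = 44.
Step 2: worker() is called 4 times in a loop, each adding 17 via nonlocal.
Step 3: n = 44 + 17 * 4 = 112

The answer is 112.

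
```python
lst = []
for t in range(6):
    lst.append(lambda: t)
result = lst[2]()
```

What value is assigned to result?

Step 1: The loop creates 6 lambdas, all referencing the same variable t.
Step 2: After the loop, t = 5 (final value).
Step 3: lst[2]() looks up t at call time and finds 5. This is the late binding gotcha. result = 5

The answer is 5.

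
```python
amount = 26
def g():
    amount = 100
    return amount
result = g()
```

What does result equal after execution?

Step 1: Global amount = 26.
Step 2: g() creates local amount = 100, shadowing the global.
Step 3: Returns local amount = 100. result = 100

The answer is 100.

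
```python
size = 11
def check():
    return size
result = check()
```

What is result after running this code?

Step 1: size = 11 is defined in the global scope.
Step 2: check() looks up size. No local size exists, so Python checks the global scope via LEGB rule and finds size = 11.
Step 3: result = 11

The answer is 11.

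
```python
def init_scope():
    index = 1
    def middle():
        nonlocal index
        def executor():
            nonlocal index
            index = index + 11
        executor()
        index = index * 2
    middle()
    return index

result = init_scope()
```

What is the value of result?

Step 1: index = 1.
Step 2: executor() adds 11: index = 1 + 11 = 12.
Step 3: middle() doubles: index = 12 * 2 = 24.
Step 4: result = 24

The answer is 24.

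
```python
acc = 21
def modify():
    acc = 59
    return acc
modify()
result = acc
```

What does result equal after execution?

Step 1: Global acc = 21.
Step 2: modify() creates local acc = 59 (shadow, not modification).
Step 3: After modify() returns, global acc is unchanged. result = 21

The answer is 21.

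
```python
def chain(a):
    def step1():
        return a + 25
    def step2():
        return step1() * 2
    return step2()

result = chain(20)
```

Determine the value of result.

Step 1: chain(20) captures a = 20.
Step 2: step2() calls step1() which returns 20 + 25 = 45.
Step 3: step2() returns 45 * 2 = 90

The answer is 90.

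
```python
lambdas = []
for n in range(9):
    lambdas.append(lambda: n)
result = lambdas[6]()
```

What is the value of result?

Step 1: The loop creates 9 lambdas, all referencing the same variable n.
Step 2: After the loop, n = 8 (final value).
Step 3: lambdas[6]() looks up n at call time and finds 8. This is the late binding gotcha. result = 8

The answer is 8.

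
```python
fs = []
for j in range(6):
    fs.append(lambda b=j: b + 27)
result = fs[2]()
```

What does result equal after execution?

Step 1: Default argument b=j captures j's value at definition time.
Step 2: fs[2] was defined when j = 2, so b defaults to 2.
Step 3: result = 2 + 27 = 29 (default arg fixes the late binding issue)

The answer is 29.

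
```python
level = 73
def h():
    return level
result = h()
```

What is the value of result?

Step 1: level = 73 is defined in the global scope.
Step 2: h() looks up level. No local level exists, so Python checks the global scope via LEGB rule and finds level = 73.
Step 3: result = 73

The answer is 73.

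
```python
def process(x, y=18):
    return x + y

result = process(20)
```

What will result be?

Step 1: process(20) uses default y = 18.
Step 2: Returns 20 + 18 = 38.
Step 3: result = 38

The answer is 38.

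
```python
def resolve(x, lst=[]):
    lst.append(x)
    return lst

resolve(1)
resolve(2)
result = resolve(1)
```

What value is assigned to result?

Step 1: Mutable default argument gotcha! The list [] is created once.
Step 2: Each call appends to the SAME list: [1], [1, 2], [1, 2, 1].
Step 3: result = [1, 2, 1]

The answer is [1, 2, 1].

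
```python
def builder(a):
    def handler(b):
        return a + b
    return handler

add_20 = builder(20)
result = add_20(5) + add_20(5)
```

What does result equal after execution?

Step 1: add_20 captures a = 20.
Step 2: add_20(5) = 20 + 5 = 25, called twice.
Step 3: result = 25 + 25 = 50

The answer is 50.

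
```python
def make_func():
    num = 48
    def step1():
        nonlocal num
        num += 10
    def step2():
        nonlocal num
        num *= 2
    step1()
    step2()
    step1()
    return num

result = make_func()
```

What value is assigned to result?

Step 1: num = 48.
Step 2: step1(): num = 48 + 10 = 58.
Step 3: step2(): num = 58 * 2 = 116.
Step 4: step1(): num = 116 + 10 = 126. result = 126

The answer is 126.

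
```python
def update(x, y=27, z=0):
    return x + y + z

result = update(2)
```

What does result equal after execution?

Step 1: update(2) uses defaults y = 27, z = 0.
Step 2: Returns 2 + 27 + 0 = 29.
Step 3: result = 29

The answer is 29.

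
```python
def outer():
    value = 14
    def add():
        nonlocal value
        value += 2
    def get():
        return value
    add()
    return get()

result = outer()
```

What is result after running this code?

Step 1: value = 14. add() modifies it via nonlocal, get() reads it.
Step 2: add() makes value = 14 + 2 = 16.
Step 3: get() returns 16. result = 16

The answer is 16.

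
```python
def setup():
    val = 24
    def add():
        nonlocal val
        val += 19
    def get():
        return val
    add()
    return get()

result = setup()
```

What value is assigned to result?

Step 1: val = 24. add() modifies it via nonlocal, get() reads it.
Step 2: add() makes val = 24 + 19 = 43.
Step 3: get() returns 43. result = 43

The answer is 43.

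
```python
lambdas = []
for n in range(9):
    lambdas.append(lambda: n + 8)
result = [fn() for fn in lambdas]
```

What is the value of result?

Step 1: All lambdas capture n by reference. After the loop, n = 8.
Step 2: Each call returns 8 + 8 = 16.
Step 3: result = [16, 16, 16, 16, 16, 16, 16, 16, 16]

The answer is [16, 16, 16, 16, 16, 16, 16, 16, 16].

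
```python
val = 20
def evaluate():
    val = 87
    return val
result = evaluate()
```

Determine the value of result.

Step 1: Global val = 20.
Step 2: evaluate() creates local val = 87, shadowing the global.
Step 3: Returns local val = 87. result = 87

The answer is 87.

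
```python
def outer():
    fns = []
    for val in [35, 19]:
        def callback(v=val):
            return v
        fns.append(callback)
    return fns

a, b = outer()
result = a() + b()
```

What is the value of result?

Step 1: Default argument v=val captures val at each iteration.
Step 2: a() returns 35 (captured at first iteration), b() returns 19 (captured at second).
Step 3: result = 35 + 19 = 54

The answer is 54.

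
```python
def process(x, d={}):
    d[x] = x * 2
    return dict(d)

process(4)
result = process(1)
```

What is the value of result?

Step 1: Mutable default dict is shared across calls.
Step 2: First call adds 4: 8. Second call adds 1: 2.
Step 3: result = {4: 8, 1: 2}

The answer is {4: 8, 1: 2}.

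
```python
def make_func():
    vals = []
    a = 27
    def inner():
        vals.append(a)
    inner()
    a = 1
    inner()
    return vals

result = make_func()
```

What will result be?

Step 1: a = 27. inner() appends current a to vals.
Step 2: First inner(): appends 27. Then a = 1.
Step 3: Second inner(): appends 1 (closure sees updated a). result = [27, 1]

The answer is [27, 1].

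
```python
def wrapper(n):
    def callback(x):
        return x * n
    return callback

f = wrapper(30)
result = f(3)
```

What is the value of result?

Step 1: wrapper(30) creates a closure capturing n = 30.
Step 2: f(3) computes 3 * 30 = 90.
Step 3: result = 90

The answer is 90.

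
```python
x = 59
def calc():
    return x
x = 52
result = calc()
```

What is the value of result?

Step 1: x is first set to 59, then reassigned to 52.
Step 2: calc() is called after the reassignment, so it looks up the current global x = 52.
Step 3: result = 52

The answer is 52.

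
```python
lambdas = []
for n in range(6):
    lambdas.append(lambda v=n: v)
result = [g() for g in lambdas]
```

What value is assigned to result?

Step 1: Default arg v=n captures n at each iteration.
Step 2: Each lambda has its own default: 0, 1, ..., 5.
Step 3: result = [0, 1, 2, 3, 4, 5]

The answer is [0, 1, 2, 3, 4, 5].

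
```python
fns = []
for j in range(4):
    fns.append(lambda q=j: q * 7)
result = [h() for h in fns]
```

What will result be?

Step 1: Default arg q=j captures j at each iteration.
Step 2: fns[k] has q defaulting to k, returns k * 7.
Step 3: result = [0, 7, 14, 21]

The answer is [0, 7, 14, 21].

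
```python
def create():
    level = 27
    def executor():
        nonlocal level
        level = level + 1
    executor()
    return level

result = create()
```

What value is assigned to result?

Step 1: create() sets level = 27.
Step 2: executor() uses nonlocal to modify level in create's scope: level = 27 + 1 = 28.
Step 3: create() returns the modified level = 28

The answer is 28.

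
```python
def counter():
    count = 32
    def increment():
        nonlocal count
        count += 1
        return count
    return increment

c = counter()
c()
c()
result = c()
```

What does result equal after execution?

Step 1: counter() creates closure with count = 32.
Step 2: Each c() call increments count via nonlocal. After 3 calls: 32 + 3 = 35.
Step 3: result = 35

The answer is 35.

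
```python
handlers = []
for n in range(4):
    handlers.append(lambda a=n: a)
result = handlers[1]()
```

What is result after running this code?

Step 1: Default argument a=n captures n's value at each iteration.
Step 2: handlers[1] captured a = 1 when n was 1.
Step 3: result = 1

The answer is 1.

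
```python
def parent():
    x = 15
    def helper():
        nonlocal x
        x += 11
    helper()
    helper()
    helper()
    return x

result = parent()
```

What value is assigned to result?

Step 1: x starts at 15.
Step 2: helper() is called 3 times, each adding 11.
Step 3: x = 15 + 11 * 3 = 48

The answer is 48.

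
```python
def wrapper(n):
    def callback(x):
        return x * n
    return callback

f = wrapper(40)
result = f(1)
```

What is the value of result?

Step 1: wrapper(40) creates a closure capturing n = 40.
Step 2: f(1) computes 1 * 40 = 40.
Step 3: result = 40

The answer is 40.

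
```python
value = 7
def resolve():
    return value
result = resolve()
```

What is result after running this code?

Step 1: value = 7 is defined in the global scope.
Step 2: resolve() looks up value. No local value exists, so Python checks the global scope via LEGB rule and finds value = 7.
Step 3: result = 7

The answer is 7.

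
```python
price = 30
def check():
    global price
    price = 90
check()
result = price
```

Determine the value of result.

Step 1: price = 30 globally.
Step 2: check() declares global price and sets it to 90.
Step 3: After check(), global price = 90. result = 90

The answer is 90.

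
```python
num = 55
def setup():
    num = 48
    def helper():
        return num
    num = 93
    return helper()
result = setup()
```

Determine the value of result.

Step 1: setup() sets num = 48, then later num = 93.
Step 2: helper() is called after num is reassigned to 93. Closures capture variables by reference, not by value.
Step 3: result = 93

The answer is 93.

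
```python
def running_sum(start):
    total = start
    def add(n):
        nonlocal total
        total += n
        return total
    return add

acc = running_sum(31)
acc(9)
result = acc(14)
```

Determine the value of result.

Step 1: running_sum(31) creates closure with total = 31.
Step 2: First acc(9): total = 31 + 9 = 40.
Step 3: Second acc(14): total = 40 + 14 = 54. result = 54

The answer is 54.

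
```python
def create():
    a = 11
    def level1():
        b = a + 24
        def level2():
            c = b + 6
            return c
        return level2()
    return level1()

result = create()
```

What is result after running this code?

Step 1: a = 11. b = a + 24 = 35.
Step 2: c = b + 6 = 35 + 6 = 41.
Step 3: result = 41

The answer is 41.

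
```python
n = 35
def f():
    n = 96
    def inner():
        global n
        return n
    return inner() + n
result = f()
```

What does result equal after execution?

Step 1: Global n = 35. f() shadows with local n = 96.
Step 2: inner() uses global keyword, so inner() returns global n = 35.
Step 3: f() returns 35 + 96 = 131

The answer is 131.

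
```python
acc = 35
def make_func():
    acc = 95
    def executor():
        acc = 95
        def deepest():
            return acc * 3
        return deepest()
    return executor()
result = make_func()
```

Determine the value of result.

Step 1: deepest() looks up acc through LEGB: not local, finds acc = 95 in enclosing executor().
Step 2: Returns 95 * 3 = 285.
Step 3: result = 285

The answer is 285.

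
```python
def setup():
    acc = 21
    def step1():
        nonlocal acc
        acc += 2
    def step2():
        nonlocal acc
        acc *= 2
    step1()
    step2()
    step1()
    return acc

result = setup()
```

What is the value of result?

Step 1: acc = 21.
Step 2: step1(): acc = 21 + 2 = 23.
Step 3: step2(): acc = 23 * 2 = 46.
Step 4: step1(): acc = 46 + 2 = 48. result = 48

The answer is 48.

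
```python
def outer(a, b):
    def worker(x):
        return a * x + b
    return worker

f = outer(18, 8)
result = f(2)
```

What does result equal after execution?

Step 1: outer(18, 8) captures a = 18, b = 8.
Step 2: f(2) computes 18 * 2 + 8 = 44.
Step 3: result = 44

The answer is 44.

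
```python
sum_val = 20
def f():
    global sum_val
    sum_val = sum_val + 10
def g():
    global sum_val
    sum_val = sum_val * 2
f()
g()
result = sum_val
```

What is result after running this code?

Step 1: sum_val = 20.
Step 2: f() adds 10: sum_val = 20 + 10 = 30.
Step 3: g() doubles: sum_val = 30 * 2 = 60.
Step 4: result = 60

The answer is 60.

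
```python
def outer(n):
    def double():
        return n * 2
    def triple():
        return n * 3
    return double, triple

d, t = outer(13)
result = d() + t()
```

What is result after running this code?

Step 1: Both closures capture the same n = 13.
Step 2: d() = 13 * 2 = 26, t() = 13 * 3 = 39.
Step 3: result = 26 + 39 = 65

The answer is 65.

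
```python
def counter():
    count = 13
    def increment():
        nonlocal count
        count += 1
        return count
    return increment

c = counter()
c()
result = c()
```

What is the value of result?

Step 1: counter() creates closure with count = 13.
Step 2: Each c() call increments count via nonlocal. After 2 calls: 13 + 2 = 15.
Step 3: result = 15

The answer is 15.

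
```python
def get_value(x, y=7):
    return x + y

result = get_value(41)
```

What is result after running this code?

Step 1: get_value(41) uses default y = 7.
Step 2: Returns 41 + 7 = 48.
Step 3: result = 48

The answer is 48.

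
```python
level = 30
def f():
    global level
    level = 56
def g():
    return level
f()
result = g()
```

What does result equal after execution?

Step 1: level = 30.
Step 2: f() sets global level = 56.
Step 3: g() reads global level = 56. result = 56

The answer is 56.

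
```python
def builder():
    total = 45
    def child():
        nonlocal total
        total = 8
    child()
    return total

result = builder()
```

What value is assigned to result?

Step 1: builder() sets total = 45.
Step 2: child() uses nonlocal to reassign total = 8.
Step 3: result = 8

The answer is 8.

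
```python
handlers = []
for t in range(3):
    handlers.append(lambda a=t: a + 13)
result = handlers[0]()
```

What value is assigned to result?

Step 1: Default argument a=t captures t's value at definition time.
Step 2: handlers[0] was defined when t = 0, so a defaults to 0.
Step 3: result = 0 + 13 = 13 (default arg fixes the late binding issue)

The answer is 13.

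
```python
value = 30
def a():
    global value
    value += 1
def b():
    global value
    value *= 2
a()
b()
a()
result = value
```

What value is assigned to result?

Step 1: value = 30.
Step 2: a(): value = 30 + 1 = 31.
Step 3: b(): value = 31 * 2 = 62.
Step 4: a(): value = 62 + 1 = 63

The answer is 63.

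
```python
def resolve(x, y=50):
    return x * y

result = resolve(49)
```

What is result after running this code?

Step 1: resolve(49) uses default y = 50.
Step 2: Returns 49 * 50 = 2450.
Step 3: result = 2450

The answer is 2450.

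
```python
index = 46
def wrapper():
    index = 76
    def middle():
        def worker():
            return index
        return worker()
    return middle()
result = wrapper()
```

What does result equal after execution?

Step 1: wrapper() defines index = 76. middle() and worker() have no local index.
Step 2: worker() checks local (none), enclosing middle() (none), enclosing wrapper() and finds index = 76.
Step 3: result = 76

The answer is 76.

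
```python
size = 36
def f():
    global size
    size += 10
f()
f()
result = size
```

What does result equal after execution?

Step 1: size = 36.
Step 2: First f(): size = 36 + 10 = 46.
Step 3: Second f(): size = 46 + 10 = 56. result = 56

The answer is 56.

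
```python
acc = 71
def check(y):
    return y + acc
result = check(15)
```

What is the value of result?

Step 1: acc = 71 is defined globally.
Step 2: check(15) uses parameter y = 15 and looks up acc from global scope = 71.
Step 3: result = 15 + 71 = 86

The answer is 86.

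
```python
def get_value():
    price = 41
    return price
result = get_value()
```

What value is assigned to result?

Step 1: get_value() defines price = 41 in its local scope.
Step 2: return price finds the local variable price = 41.
Step 3: result = 41

The answer is 41.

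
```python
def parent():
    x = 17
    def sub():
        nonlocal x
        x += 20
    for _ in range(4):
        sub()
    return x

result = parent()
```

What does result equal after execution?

Step 1: x = 17.
Step 2: sub() is called 4 times in a loop, each adding 20 via nonlocal.
Step 3: x = 17 + 20 * 4 = 97

The answer is 97.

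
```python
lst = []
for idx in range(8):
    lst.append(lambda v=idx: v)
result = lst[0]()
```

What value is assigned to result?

Step 1: Default argument v=idx captures idx's value at each iteration.
Step 2: lst[0] captured v = 0 when idx was 0.
Step 3: result = 0

The answer is 0.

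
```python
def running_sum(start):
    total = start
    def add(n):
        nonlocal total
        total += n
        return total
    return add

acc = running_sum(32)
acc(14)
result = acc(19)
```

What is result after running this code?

Step 1: running_sum(32) creates closure with total = 32.
Step 2: First acc(14): total = 32 + 14 = 46.
Step 3: Second acc(19): total = 46 + 19 = 65. result = 65

The answer is 65.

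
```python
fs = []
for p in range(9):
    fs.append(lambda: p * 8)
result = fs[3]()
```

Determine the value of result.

Step 1: All lambdas reference the same variable p (late binding).
Step 2: After the loop, p = 8. Every lambda returns p * 8.
Step 3: fs[3]() = 8 * 8 = 64

The answer is 64.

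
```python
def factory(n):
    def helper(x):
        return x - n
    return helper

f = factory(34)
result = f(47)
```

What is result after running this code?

Step 1: factory(34) creates a closure capturing n = 34.
Step 2: f(47) computes 47 - 34 = 13.
Step 3: result = 13

The answer is 13.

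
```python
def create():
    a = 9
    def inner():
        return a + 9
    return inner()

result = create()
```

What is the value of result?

Step 1: create() defines a = 9.
Step 2: inner() reads a = 9 from enclosing scope, returns 9 + 9 = 18.
Step 3: result = 18

The answer is 18.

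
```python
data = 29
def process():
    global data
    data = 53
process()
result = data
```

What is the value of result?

Step 1: data = 29 globally.
Step 2: process() declares global data and sets it to 53.
Step 3: After process(), global data = 53. result = 53

The answer is 53.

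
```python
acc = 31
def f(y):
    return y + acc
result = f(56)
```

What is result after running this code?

Step 1: acc = 31 is defined globally.
Step 2: f(56) uses parameter y = 56 and looks up acc from global scope = 31.
Step 3: result = 56 + 31 = 87

The answer is 87.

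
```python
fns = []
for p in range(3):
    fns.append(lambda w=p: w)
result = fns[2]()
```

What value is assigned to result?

Step 1: Default argument w=p captures p's value at each iteration.
Step 2: fns[2] captured w = 2 when p was 2.
Step 3: result = 2

The answer is 2.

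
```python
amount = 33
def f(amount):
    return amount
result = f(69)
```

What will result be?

Step 1: Global amount = 33.
Step 2: f(69) takes parameter amount = 69, which shadows the global.
Step 3: result = 69

The answer is 69.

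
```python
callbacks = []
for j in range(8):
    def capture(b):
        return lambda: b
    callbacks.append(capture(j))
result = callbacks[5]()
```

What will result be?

Step 1: capture(j) creates a new scope capturing b = j at call time.
Step 2: callbacks[5] = capture(5), so its lambda captures b = 5.
Step 3: result = 5 (closure factory fixes late binding)

The answer is 5.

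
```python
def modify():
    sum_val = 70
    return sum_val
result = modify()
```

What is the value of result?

Step 1: modify() defines sum_val = 70 in its local scope.
Step 2: return sum_val finds the local variable sum_val = 70.
Step 3: result = 70

The answer is 70.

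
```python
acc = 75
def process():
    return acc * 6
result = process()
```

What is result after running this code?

Step 1: acc = 75 is defined globally.
Step 2: process() looks up acc from global scope = 75, then computes 75 * 6 = 450.
Step 3: result = 450

The answer is 450.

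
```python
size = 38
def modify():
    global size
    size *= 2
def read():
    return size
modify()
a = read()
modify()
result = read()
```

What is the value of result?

Step 1: size = 38.
Step 2: First modify(): size = 38 * 2 = 76.
Step 3: Second modify(): size = 76 * 2 = 152.
Step 4: read() returns 152

The answer is 152.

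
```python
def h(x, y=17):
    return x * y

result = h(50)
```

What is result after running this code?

Step 1: h(50) uses default y = 17.
Step 2: Returns 50 * 17 = 850.
Step 3: result = 850

The answer is 850.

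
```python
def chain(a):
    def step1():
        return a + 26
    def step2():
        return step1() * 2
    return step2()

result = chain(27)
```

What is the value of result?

Step 1: chain(27) captures a = 27.
Step 2: step2() calls step1() which returns 27 + 26 = 53.
Step 3: step2() returns 53 * 2 = 106

The answer is 106.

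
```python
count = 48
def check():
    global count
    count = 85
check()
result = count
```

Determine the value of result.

Step 1: count = 48 globally.
Step 2: check() declares global count and sets it to 85.
Step 3: After check(), global count = 85. result = 85

The answer is 85.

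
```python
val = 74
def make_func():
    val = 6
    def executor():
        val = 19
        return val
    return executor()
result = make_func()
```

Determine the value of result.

Step 1: Three scopes define val: global (74), make_func (6), executor (19).
Step 2: executor() has its own local val = 19, which shadows both enclosing and global.
Step 3: result = 19 (local wins in LEGB)

The answer is 19.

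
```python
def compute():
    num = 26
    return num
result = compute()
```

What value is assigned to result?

Step 1: compute() defines num = 26 in its local scope.
Step 2: return num finds the local variable num = 26.
Step 3: result = 26

The answer is 26.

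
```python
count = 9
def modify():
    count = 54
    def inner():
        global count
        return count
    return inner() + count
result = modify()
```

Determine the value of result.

Step 1: Global count = 9. modify() shadows with local count = 54.
Step 2: inner() uses global keyword, so inner() returns global count = 9.
Step 3: modify() returns 9 + 54 = 63

The answer is 63.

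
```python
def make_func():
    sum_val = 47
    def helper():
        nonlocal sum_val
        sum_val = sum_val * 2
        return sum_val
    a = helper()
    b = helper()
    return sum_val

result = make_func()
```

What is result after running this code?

Step 1: sum_val starts at 47.
Step 2: First helper(): sum_val = 47 * 2 = 94.
Step 3: Second helper(): sum_val = 94 * 2 = 188.
Step 4: result = 188

The answer is 188.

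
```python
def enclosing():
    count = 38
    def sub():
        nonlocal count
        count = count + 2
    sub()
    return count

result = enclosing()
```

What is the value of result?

Step 1: enclosing() sets count = 38.
Step 2: sub() uses nonlocal to modify count in enclosing's scope: count = 38 + 2 = 40.
Step 3: enclosing() returns the modified count = 40

The answer is 40.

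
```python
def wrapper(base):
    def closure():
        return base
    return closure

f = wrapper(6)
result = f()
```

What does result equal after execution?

Step 1: wrapper(6) creates closure capturing base = 6.
Step 2: f() returns the captured base = 6.
Step 3: result = 6

The answer is 6.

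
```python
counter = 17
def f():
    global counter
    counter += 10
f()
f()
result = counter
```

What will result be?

Step 1: counter = 17.
Step 2: First f(): counter = 17 + 10 = 27.
Step 3: Second f(): counter = 27 + 10 = 37. result = 37

The answer is 37.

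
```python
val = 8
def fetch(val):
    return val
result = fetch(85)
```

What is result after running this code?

Step 1: Global val = 8.
Step 2: fetch(85) takes parameter val = 85, which shadows the global.
Step 3: result = 85

The answer is 85.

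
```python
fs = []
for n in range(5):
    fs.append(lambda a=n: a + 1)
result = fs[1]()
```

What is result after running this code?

Step 1: Default argument a=n captures n's value at definition time.
Step 2: fs[1] was defined when n = 1, so a defaults to 1.
Step 3: result = 1 + 1 = 2 (default arg fixes the late binding issue)

The answer is 2.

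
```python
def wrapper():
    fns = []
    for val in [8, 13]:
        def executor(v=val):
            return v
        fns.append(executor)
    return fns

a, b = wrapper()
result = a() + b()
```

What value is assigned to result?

Step 1: Default argument v=val captures val at each iteration.
Step 2: a() returns 8 (captured at first iteration), b() returns 13 (captured at second).
Step 3: result = 8 + 13 = 21

The answer is 21.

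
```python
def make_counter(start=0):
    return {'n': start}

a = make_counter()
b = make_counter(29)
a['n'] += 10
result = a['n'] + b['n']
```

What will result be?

Step 1: make_counter() returns a new dict each call (immutable default 0).
Step 2: a = {'n': 0}, b = {'n': 29}.
Step 3: a['n'] += 10 = 10. result = 10 + 29 = 39

The answer is 39.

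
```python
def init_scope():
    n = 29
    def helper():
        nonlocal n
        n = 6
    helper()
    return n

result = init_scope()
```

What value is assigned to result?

Step 1: init_scope() sets n = 29.
Step 2: helper() uses nonlocal to reassign n = 6.
Step 3: result = 6

The answer is 6.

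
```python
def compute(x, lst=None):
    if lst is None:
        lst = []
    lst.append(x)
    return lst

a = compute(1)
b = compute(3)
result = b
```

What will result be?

Step 1: None default with guard creates a NEW list each call.
Step 2: a = [1] (fresh list). b = [3] (another fresh list).
Step 3: result = [3] (this is the fix for mutable default)

The answer is [3].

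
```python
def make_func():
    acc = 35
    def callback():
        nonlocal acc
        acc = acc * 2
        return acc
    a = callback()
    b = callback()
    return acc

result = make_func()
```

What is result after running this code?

Step 1: acc starts at 35.
Step 2: First callback(): acc = 35 * 2 = 70.
Step 3: Second callback(): acc = 70 * 2 = 140.
Step 4: result = 140

The answer is 140.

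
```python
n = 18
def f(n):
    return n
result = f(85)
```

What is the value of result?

Step 1: Global n = 18.
Step 2: f(85) takes parameter n = 85, which shadows the global.
Step 3: result = 85

The answer is 85.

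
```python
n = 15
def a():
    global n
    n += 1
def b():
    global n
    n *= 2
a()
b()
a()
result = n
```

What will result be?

Step 1: n = 15.
Step 2: a(): n = 15 + 1 = 16.
Step 3: b(): n = 16 * 2 = 32.
Step 4: a(): n = 32 + 1 = 33

The answer is 33.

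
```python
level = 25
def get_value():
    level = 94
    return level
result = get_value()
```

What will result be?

Step 1: Global level = 25.
Step 2: get_value() creates local level = 94, shadowing the global.
Step 3: Returns local level = 94. result = 94

The answer is 94.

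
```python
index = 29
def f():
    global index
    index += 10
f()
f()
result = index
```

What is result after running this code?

Step 1: index = 29.
Step 2: First f(): index = 29 + 10 = 39.
Step 3: Second f(): index = 39 + 10 = 49. result = 49

The answer is 49.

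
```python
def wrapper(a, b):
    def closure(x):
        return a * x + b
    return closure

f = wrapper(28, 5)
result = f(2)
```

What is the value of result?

Step 1: wrapper(28, 5) captures a = 28, b = 5.
Step 2: f(2) computes 28 * 2 + 5 = 61.
Step 3: result = 61

The answer is 61.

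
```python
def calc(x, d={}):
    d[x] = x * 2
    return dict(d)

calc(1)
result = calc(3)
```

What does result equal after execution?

Step 1: Mutable default dict is shared across calls.
Step 2: First call adds 1: 2. Second call adds 3: 6.
Step 3: result = {1: 2, 3: 6}

The answer is {1: 2, 3: 6}.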